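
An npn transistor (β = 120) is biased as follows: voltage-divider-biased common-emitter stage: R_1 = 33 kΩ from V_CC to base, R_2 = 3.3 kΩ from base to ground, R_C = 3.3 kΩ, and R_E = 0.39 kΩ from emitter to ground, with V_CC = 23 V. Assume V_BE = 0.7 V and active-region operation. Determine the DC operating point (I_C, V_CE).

I_C ≈ 3.3 mA, V_CE ≈ 11 V

Thevenize the base divider: V_Th = V_CC·R_2/(R_1+R_2) = 23×3.3/36.3 = 2.09 V, R_Th = R_1‖R_2 = 3 kΩ.
Base-emitter loop: V_Th = I_B·R_Th + V_BE + (β+1)I_B·R_E, so I_B = (2.09 − 0.7) / (3 + 121×0.39) = 0.0277 mA.
I_C = β·I_B = 120×0.0277 = 3.33 mA, and I_E = (β+1)I_B = 3.35 mA.
V_CE = V_CC − I_C·R_C − I_E·R_E = 23 − 3.33×3.3 − 3.35×0.39 = 10.7 V.
V_CE = 10.7 V > 0.2 V confirms active-region operation.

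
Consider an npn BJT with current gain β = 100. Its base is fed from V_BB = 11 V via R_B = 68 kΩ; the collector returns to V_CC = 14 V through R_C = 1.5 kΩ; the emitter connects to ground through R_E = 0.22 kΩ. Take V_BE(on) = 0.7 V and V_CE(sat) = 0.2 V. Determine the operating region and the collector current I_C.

saturation; I_C ≈ 8 mA

Assume active: I_B = (11 − 0.7)/(68 + 101×0.22) = 0.114 mA, I_C = β·I_B = 11.4 mA.
Then V_CE = 14 − 11.4×1.5 − 11.5×0.22 = -5.66 V < 0.2 V — the active assumption fails.
Re-solve with V_CE = 0.2 V. KCL at the emitter: V_E/R_E = (V_BB−0.7−V_E)/R_B + (V_CC−0.2−V_E)/R_C, giving V_E = 1.79 V.
I_C = (V_CC − 0.2 − V_E)/R_C = (13.8 − 1.79)/1.5 = 8.01 mA.
Check: I_B = (10.3 − 1.79)/68 = 0.125 mA, and β·I_B = 12.5 mA > I_C, confirming saturation.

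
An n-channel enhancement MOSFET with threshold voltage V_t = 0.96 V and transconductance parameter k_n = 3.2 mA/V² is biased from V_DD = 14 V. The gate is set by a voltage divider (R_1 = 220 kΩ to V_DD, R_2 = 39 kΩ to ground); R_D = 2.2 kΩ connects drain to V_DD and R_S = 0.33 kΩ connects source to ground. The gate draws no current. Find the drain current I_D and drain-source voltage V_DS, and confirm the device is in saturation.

V_G = V_DD·R_2/(R_1+R_2) = 14×39/259 = 2.11 V.
Assume saturation: I_D = (k_n/2)(V_GS − V_t)² with V_GS = V_G − I_D·R_S = 2.11 − 0.33·I_D.
Substituting gives 0.174·I_D² − 2.21·I_D + 2.11 = 0, with roots I_D = 1.04 or 11.7 mA.
The root I_D = 11.7 mA gives V_GS = -1.74 V ≤ V_t, so take I_D = 1.04 mA.
Then V_GS = 1.77 V and V_DS = V_DD − I_D(R_D+R_S) = 14 − 1.04×2.53 = 11.4 V.
Saturation requires V_DS ≥ V_GS − V_t = 0.806 V; 11.4 ≥ 0.806 ✓.

I_D ≈ 1 mA, V_DS ≈ 11 V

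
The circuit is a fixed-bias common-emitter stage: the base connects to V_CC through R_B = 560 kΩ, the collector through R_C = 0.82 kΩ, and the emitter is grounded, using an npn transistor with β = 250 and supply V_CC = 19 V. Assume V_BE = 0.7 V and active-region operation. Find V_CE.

V_CE ≈ 12 V

Base loop: V_CC = I_B·R_B + V_BE, so I_B = (19 − 0.7)/560 kΩ = 0.0327 mA.
In the active region I_C = β·I_B = 250 × 0.0327 = 8.17 mA.
Collector loop: V_CE = V_CC − I_C·R_C = 19 − 8.17×0.82 = 12.3 V.
Since V_CE = 12.3 V > V_CE(sat) ≈ 0.2 V, the transistor is in the active region as assumed.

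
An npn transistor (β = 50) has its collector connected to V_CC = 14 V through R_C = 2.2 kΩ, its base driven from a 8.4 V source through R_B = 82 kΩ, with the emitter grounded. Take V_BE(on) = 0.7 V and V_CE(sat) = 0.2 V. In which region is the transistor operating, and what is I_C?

active; I_C ≈ 4.7 mA

Assume active. Base-emitter loop: I_B = (V_BB − V_BE)/R_B = (8.4 − 0.7)/82 = 0.0939 mA.
I_C = β·I_B = 50×0.0939 = 4.7 mA.
V_CE = V_CC − I_C·R_C = 14 − 4.7×2.2 = 3.67 V > V_CE(sat), so the active-region assumption holds.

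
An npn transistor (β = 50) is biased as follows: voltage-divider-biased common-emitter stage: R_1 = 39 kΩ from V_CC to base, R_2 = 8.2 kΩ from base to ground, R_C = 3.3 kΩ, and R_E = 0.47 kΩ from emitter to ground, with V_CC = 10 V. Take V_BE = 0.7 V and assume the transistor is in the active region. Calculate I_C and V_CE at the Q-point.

I_C ≈ 1.7 mA, V_CE ≈ 3.6 V

Thevenize the base divider: V_Th = V_CC·R_2/(R_1+R_2) = 10×8.2/47.2 = 1.74 V, R_Th = R_1‖R_2 = 6.78 kΩ.
Base-emitter loop: V_Th = I_B·R_Th + V_BE + (β+1)I_B·R_E, so I_B = (1.74 − 0.7) / (6.78 + 51×0.47) = 0.0337 mA.
I_C = β·I_B = 50×0.0337 = 1.69 mA, and I_E = (β+1)I_B = 1.72 mA.
V_CE = V_CC − I_C·R_C − I_E·R_E = 10 − 1.69×3.3 − 1.72×0.47 = 3.62 V.
V_CE = 3.62 V > 0.2 V confirms active-region operation.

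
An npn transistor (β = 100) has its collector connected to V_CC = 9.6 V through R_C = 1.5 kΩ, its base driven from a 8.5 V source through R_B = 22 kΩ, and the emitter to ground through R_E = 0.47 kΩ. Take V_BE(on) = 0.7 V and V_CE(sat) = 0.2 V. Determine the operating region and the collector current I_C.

saturation; I_C ≈ 4.7 mA

Assume active: I_B = (8.5 − 0.7)/(22 + 101×0.47) = 0.112 mA, I_C = β·I_B = 11.2 mA.
Then V_CE = 9.6 − 11.2×1.5 − 11.3×0.47 = -12.6 V < 0.2 V — the active assumption fails.
Re-solve with V_CE = 0.2 V. KCL at the emitter: V_E/R_E = (V_BB−0.7−V_E)/R_B + (V_CC−0.2−V_E)/R_C, giving V_E = 2.33 V.
I_C = (V_CC − 0.2 − V_E)/R_C = (9.4 − 2.33)/1.5 = 4.71 mA.
Check: I_B = (7.8 − 2.33)/22 = 0.249 mA, and β·I_B = 24.9 mA > I_C, confirming saturation.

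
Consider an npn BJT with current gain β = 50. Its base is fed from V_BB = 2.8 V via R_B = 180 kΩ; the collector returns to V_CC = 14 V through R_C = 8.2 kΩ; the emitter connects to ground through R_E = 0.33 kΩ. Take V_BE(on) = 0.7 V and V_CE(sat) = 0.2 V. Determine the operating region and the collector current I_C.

active; I_C ≈ 0.53 mA

Assume active. Base-emitter loop: I_B = (V_BB − V_BE)/(R_B + (β+1)R_E) = (2.8 − 0.7)/(180 + 51×0.33) = 0.0107 mA.
I_C = β·I_B = 50×0.0107 = 0.533 mA.
V_CE = V_CC − I_C·R_C − I_E·R_E = 14 − 0.533×8.2 − 0.544×0.33 = 9.45 V > V_CE(sat), so the active-region assumption holds.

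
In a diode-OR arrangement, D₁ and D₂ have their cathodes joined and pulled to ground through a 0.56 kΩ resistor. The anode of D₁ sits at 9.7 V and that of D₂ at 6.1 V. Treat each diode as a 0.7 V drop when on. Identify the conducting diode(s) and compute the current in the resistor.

Only D₁ conducts; I_R ≈ 16 mA

Assume both conduct. Then node N would need to be at both 9.7−0.7 = 9 V and 6.1−0.7 = 5.4 V, which is impossible.
Assume only D₁ conducts: V_N = 9.7 − 0.7 = 9 V, so I_R = 9/0.56 = 16.1 mA.
Check D₂: its anode-to-cathode voltage is 6.1 − 9 = -2.9 V < 0.7 V, so it is off. The assumption is consistent.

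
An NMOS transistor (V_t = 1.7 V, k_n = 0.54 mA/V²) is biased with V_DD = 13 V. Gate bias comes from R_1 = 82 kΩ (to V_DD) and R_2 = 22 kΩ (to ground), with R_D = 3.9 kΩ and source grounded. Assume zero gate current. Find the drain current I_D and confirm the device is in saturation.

V_G = V_DD·R_2/(R_1+R_2) = 13×22/104 = 2.75 V. With the source grounded, V_GS = V_G = 2.75 V.
Assume saturation: I_D = (k_n/2)(V_GS − V_t)² = (0.54/2)×(2.75 − 1.7)² = 0.27×1.05² = 0.298 mA.
V_DS = V_DD − I_D·R_D = 13 − 0.298×3.9 = 11.8 V.
Saturation requires V_DS ≥ V_GS − V_t = 1.05 V; 11.8 ≥ 1.05 ✓.

I_D ≈ 0.3 mA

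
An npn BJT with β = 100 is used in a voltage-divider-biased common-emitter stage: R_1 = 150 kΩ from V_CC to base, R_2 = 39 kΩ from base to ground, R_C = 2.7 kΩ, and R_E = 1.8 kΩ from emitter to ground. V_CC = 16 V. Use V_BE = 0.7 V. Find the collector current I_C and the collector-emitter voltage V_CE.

Thevenize the base divider: V_Th = V_CC·R_2/(R_1+R_2) = 16×39/189 = 3.3 V, R_Th = R_1‖R_2 = 31 kΩ.
Base-emitter loop: V_Th = I_B·R_Th + V_BE + (β+1)I_B·R_E, so I_B = (3.3 − 0.7) / (31 + 101×1.8) = 0.0122 mA.
I_C = β·I_B = 100×0.0122 = 1.22 mA, and I_E = (β+1)I_B = 1.24 mA.
V_CE = V_CC − I_C·R_C − I_E·R_E = 16 − 1.22×2.7 − 1.24×1.8 = 10.5 V.
V_CE = 10.5 V > 0.2 V confirms active-region operation.

I_C ≈ 1.2 mA, V_CE ≈ 10 V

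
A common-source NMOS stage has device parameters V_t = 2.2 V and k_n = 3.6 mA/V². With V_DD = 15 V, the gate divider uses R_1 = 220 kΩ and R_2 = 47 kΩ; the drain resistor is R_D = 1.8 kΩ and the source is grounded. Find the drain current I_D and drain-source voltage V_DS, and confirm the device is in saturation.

V_G = V_DD·R_2/(R_1+R_2) = 15×47/267 = 2.64 V. With the source grounded, V_GS = V_G = 2.64 V.
Assume saturation: I_D = (k_n/2)(V_GS − V_t)² = (3.6/2)×(2.64 − 2.2)² = 1.8×0.44² = 0.349 mA.
V_DS = V_DD − I_D·R_D = 15 − 0.349×1.8 = 14.4 V.
Saturation requires V_DS ≥ V_GS − V_t = 0.44 V; 14.4 ≥ 0.44 ✓.

I_D ≈ 0.35 mA, V_DS ≈ 14 V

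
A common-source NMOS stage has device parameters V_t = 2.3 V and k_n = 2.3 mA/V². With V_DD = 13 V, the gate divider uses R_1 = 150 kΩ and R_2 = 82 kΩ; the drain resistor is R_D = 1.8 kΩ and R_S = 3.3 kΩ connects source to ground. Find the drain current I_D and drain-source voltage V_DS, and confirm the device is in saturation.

I_D ≈ 0.5 mA, V_DS ≈ 10 V

V_G = V_DD·R_2/(R_1+R_2) = 13×82/232 = 4.59 V.
Assume saturation: I_D = (k_n/2)(V_GS − V_t)² with V_GS = V_G − I_D·R_S = 4.59 − 3.3·I_D.
Substituting gives 12.5·I_D² − 18.4·I_D + 6.06 = 0, with roots I_D = 0.496 or 0.974 mA.
The root I_D = 0.974 mA gives V_GS = 1.38 V ≤ V_t, so take I_D = 0.496 mA.
Then V_GS = 2.96 V and V_DS = V_DD − I_D(R_D+R_S) = 13 − 0.496×5.1 = 10.5 V.
Saturation requires V_DS ≥ V_GS − V_t = 0.657 V; 10.5 ≥ 0.657 ✓.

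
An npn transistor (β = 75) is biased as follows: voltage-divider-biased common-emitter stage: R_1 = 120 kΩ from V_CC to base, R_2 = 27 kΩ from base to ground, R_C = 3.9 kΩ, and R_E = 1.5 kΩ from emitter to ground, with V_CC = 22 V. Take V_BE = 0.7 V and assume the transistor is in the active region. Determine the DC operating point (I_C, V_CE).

Thevenize the base divider: V_Th = V_CC·R_2/(R_1+R_2) = 22×27/147 = 4.04 V, R_Th = R_1‖R_2 = 22 kΩ.
Base-emitter loop: V_Th = I_B·R_Th + V_BE + (β+1)I_B·R_E, so I_B = (4.04 − 0.7) / (22 + 76×1.5) = 0.0246 mA.
I_C = β·I_B = 75×0.0246 = 1.84 mA, and I_E = (β+1)I_B = 1.87 mA.
V_CE = V_CC − I_C·R_C − I_E·R_E = 22 − 1.84×3.9 − 1.87×1.5 = 12 V.
V_CE = 12 V > 0.2 V confirms active-region operation.

I_C ≈ 1.8 mA, V_CE ≈ 12 V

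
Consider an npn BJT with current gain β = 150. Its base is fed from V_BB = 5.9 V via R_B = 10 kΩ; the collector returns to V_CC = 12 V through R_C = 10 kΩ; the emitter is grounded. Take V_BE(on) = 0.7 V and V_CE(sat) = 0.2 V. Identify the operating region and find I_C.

saturation; I_C ≈ 1.2 mA

Assume active: I_B = (5.9 − 0.7)/10 = 0.52 mA, giving I_C = β·I_B = 78 mA.
But then V_CE = 12 − 78×10 = -768 V < V_CE(sat) = 0.2 V — impossible in the active region.
So the transistor is saturated. With V_CE = 0.2 V, I_C = (V_CC − 0.2)/R_C = 11.8/10 = 1.18 mA.
Check: β·I_B = 78 mA > I_C = 1.18 mA, confirming saturation.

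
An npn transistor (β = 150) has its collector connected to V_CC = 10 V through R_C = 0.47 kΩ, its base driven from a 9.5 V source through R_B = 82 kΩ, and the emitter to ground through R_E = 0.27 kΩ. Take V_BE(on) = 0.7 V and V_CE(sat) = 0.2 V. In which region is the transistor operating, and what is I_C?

Assume active. Base-emitter loop: I_B = (V_BB − V_BE)/(R_B + (β+1)R_E) = (9.5 − 0.7)/(82 + 151×0.27) = 0.0717 mA.
I_C = β·I_B = 150×0.0717 = 10.8 mA.
V_CE = V_CC − I_C·R_C − I_E·R_E = 10 − 10.8×0.47 − 10.8×0.27 = 2.02 V > V_CE(sat), so the active-region assumption holds.

active; I_C ≈ 11 mA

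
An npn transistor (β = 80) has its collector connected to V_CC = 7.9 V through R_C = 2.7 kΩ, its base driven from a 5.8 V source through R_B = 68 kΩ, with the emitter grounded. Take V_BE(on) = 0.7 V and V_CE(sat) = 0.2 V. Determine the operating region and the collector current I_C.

Assume active: I_B = (5.8 − 0.7)/68 = 0.075 mA, giving I_C = β·I_B = 6 mA.
But then V_CE = 7.9 − 6×2.7 = -8.3 V < V_CE(sat) = 0.2 V — impossible in the active region.
So the transistor is saturated. With V_CE = 0.2 V, I_C = (V_CC − 0.2)/R_C = 7.7/2.7 = 2.85 mA.
Check: β·I_B = 6 mA > I_C = 2.85 mA, confirming saturation.

saturation; I_C ≈ 2.9 mA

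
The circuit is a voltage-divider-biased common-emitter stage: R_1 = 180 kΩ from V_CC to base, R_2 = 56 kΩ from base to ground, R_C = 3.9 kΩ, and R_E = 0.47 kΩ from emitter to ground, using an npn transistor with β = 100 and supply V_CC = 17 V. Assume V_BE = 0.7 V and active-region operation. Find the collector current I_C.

I_C ≈ 3.7 mA

Thevenize the base divider: V_Th = V_CC·R_2/(R_1+R_2) = 17×56/236 = 4.03 V, R_Th = R_1‖R_2 = 42.7 kΩ.
Base-emitter loop: V_Th = I_B·R_Th + V_BE + (β+1)I_B·R_E, so I_B = (4.03 − 0.7) / (42.7 + 101×0.47) = 0.037 mA.
I_C = β·I_B = 100×0.037 = 3.7 mA, and I_E = (β+1)I_B = 3.73 mA.
V_CE = V_CC − I_C·R_C − I_E·R_E = 17 − 3.7×3.9 − 3.73×0.47 = 0.827 V.
V_CE = 0.827 V > 0.2 V confirms active-region operation.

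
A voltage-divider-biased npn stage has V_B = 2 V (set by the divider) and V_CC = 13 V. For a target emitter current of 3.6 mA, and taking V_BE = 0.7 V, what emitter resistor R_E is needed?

V_E = V_B − V_BE = 2 − 0.7 = 1.3 V.
R_E = V_E / I_E = 1.3 / 3.6 = 0.361 kΩ.

R_E ≈ 0.36 kΩ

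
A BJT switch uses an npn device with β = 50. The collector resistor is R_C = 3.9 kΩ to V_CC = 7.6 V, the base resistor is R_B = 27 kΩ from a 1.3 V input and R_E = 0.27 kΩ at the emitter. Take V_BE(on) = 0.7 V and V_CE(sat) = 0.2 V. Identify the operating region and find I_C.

active; I_C ≈ 0.74 mA

Assume active. Base-emitter loop: I_B = (V_BB − V_BE)/(R_B + (β+1)R_E) = (1.3 − 0.7)/(27 + 51×0.27) = 0.0147 mA.
I_C = β·I_B = 50×0.0147 = 0.736 mA.
V_CE = V_CC − I_C·R_C − I_E·R_E = 7.6 − 0.736×3.9 − 0.751×0.27 = 4.53 V > V_CE(sat), so the active-region assumption holds.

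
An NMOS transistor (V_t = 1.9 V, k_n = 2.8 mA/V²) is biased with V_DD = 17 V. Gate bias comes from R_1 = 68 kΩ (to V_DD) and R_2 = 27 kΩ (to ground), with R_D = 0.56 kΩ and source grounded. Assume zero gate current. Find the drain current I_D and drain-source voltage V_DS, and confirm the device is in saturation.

V_G = V_DD·R_2/(R_1+R_2) = 17×27/95 = 4.83 V. With the source grounded, V_GS = V_G = 4.83 V.
Assume saturation: I_D = (k_n/2)(V_GS − V_t)² = (2.8/2)×(4.83 − 1.9)² = 1.4×2.93² = 12 mA.
V_DS = V_DD − I_D·R_D = 17 − 12×0.56 = 10.3 V.
Saturation requires V_DS ≥ V_GS − V_t = 2.93 V; 10.3 ≥ 2.93 ✓.

I_D ≈ 12 mA, V_DS ≈ 10 V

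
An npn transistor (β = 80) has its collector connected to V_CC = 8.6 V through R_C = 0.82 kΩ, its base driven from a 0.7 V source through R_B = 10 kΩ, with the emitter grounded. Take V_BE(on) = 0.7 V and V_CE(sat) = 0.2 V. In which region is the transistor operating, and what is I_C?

cutoff; I_C ≈ 0

V_BB = 0.7 V ≤ V_BE(on) = 0.7 V, so the base-emitter junction is not forward biased.
The transistor is in cutoff: I_B = I_C = 0.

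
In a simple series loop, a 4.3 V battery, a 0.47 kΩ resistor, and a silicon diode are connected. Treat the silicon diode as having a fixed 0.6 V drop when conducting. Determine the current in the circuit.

KVL around the loop: 4.3 = V_D + I·R = 0.6 + I × 0.47 kΩ.
So I = (4.3 − 0.6) / 0.47 kΩ = 3.7 / 0.47 = 7.87 mA.

I ≈ 7.9 mA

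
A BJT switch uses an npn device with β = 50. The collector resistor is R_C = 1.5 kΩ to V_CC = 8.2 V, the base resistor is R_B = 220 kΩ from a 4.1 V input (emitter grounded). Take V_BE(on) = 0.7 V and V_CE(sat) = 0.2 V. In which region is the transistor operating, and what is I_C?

active; I_C ≈ 0.77 mA

Assume active. Base-emitter loop: I_B = (V_BB − V_BE)/R_B = (4.1 − 0.7)/220 = 0.0155 mA.
I_C = β·I_B = 50×0.0155 = 0.773 mA.
V_CE = V_CC − I_C·R_C = 8.2 − 0.773×1.5 = 7.04 V > V_CE(sat), so the active-region assumption holds.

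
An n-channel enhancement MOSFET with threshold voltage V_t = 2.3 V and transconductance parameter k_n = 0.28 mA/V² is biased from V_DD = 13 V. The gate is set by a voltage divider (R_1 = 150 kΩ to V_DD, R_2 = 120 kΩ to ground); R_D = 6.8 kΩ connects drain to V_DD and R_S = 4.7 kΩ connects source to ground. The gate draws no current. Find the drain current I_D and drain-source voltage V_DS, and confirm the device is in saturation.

V_G = V_DD·R_2/(R_1+R_2) = 13×120/270 = 5.78 V.
Assume saturation: I_D = (k_n/2)(V_GS − V_t)² with V_GS = V_G − I_D·R_S = 5.78 − 4.7·I_D.
Substituting gives 3.09·I_D² − 5.58·I_D + 1.69 = 0, with roots I_D = 0.386 or 1.42 mA.
The root I_D = 1.42 mA gives V_GS = -0.881 V ≤ V_t, so take I_D = 0.386 mA.
Then V_GS = 3.96 V and V_DS = V_DD − I_D(R_D+R_S) = 13 − 0.386×11.5 = 8.56 V.
Saturation requires V_DS ≥ V_GS − V_t = 1.66 V; 8.56 ≥ 1.66 ✓.

I_D ≈ 0.39 mA, V_DS ≈ 8.6 V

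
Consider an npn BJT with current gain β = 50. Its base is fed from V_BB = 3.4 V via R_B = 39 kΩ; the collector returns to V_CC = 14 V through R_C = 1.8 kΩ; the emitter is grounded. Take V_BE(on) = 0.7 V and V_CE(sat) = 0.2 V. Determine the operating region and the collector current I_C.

active; I_C ≈ 3.5 mA

Assume active. Base-emitter loop: I_B = (V_BB − V_BE)/R_B = (3.4 − 0.7)/39 = 0.0692 mA.
I_C = β·I_B = 50×0.0692 = 3.46 mA.
V_CE = V_CC − I_C·R_C = 14 − 3.46×1.8 = 7.77 V > V_CE(sat), so the active-region assumption holds.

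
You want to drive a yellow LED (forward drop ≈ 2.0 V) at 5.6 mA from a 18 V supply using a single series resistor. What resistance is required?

The resistor drops V_S − V_D = 18 − 2.0 = 16 V at 5.6 mA.
R = 16 V / 5.6 mA = 2.86 kΩ.

R ≈ 2.9 kΩ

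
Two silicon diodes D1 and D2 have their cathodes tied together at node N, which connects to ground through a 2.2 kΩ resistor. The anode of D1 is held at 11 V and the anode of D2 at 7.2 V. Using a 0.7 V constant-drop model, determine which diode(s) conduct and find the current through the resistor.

Only D1 conducts; I_R ≈ 4.7 mA

Assume both conduct. Then node N would need to be at both 11−0.7 = 10.3 V and 7.2−0.7 = 6.5 V, which is impossible.
Assume only D1 conducts: V_N = 11 − 0.7 = 10.3 V, so I_R = 10.3/2.2 = 4.68 mA.
Check D2: its anode-to-cathode voltage is 7.2 − 10.3 = -3.1 V < 0.7 V, so it is off. The assumption is consistent.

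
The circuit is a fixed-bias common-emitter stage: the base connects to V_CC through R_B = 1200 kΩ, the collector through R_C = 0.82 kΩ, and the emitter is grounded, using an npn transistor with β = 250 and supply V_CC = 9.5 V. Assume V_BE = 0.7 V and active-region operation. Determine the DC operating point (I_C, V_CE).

I_C ≈ 1.8 mA, V_CE ≈ 8 V

Base loop: V_CC = I_B·R_B + V_BE, so I_B = (9.5 − 0.7)/1200 kΩ = 0.00733 mA.
In the active region I_C = β·I_B = 250 × 0.00733 = 1.83 mA.
Collector loop: V_CE = V_CC − I_C·R_C = 9.5 − 1.83×0.82 = 8 V.
Since V_CE = 8 V > V_CE(sat) ≈ 0.2 V, the transistor is in the active region as assumed.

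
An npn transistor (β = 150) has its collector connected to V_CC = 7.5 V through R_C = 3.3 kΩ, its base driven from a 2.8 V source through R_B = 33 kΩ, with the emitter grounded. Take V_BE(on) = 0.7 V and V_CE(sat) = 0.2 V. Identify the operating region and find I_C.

saturation; I_C ≈ 2.2 mA

Assume active: I_B = (2.8 − 0.7)/33 = 0.0636 mA, giving I_C = β·I_B = 9.55 mA.
But then V_CE = 7.5 − 9.55×3.3 = -24 V < V_CE(sat) = 0.2 V — impossible in the active region.
So the transistor is saturated. With V_CE = 0.2 V, I_C = (V_CC − 0.2)/R_C = 7.3/3.3 = 2.21 mA.
Check: β·I_B = 9.55 mA > I_C = 2.21 mA, confirming saturation.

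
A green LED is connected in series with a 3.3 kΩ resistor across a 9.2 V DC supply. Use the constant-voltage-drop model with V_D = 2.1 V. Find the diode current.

I ≈ 2.2 mA

KVL around the loop: 9.2 = V_D + I·R = 2.1 + I × 3.3 kΩ.
So I = (9.2 − 2.1) / 3.3 kΩ = 7.1 / 3.3 = 2.15 mA.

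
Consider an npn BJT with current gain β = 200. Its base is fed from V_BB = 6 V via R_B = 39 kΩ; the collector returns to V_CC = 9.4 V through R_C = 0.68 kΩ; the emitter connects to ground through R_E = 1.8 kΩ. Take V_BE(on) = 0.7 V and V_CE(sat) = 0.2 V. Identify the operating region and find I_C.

Assume active. Base-emitter loop: I_B = (V_BB − V_BE)/(R_B + (β+1)R_E) = (6 − 0.7)/(39 + 201×1.8) = 0.0132 mA.
I_C = β·I_B = 200×0.0132 = 2.64 mA.
V_CE = V_CC − I_C·R_C − I_E·R_E = 9.4 − 2.64×0.68 − 2.66×1.8 = 2.82 V > V_CE(sat), so the active-region assumption holds.

active; I_C ≈ 2.6 mA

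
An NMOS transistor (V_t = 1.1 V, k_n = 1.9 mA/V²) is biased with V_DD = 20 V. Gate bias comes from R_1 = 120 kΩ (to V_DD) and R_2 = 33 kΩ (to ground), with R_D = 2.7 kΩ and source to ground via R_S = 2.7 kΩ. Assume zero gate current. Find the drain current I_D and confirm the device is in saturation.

V_G = V_DD·R_2/(R_1+R_2) = 20×33/153 = 4.31 V.
Assume saturation: I_D = (k_n/2)(V_GS − V_t)² with V_GS = V_G − I_D·R_S = 4.31 − 2.7·I_D.
Substituting gives 6.93·I_D² − 17.5·I_D + 9.81 = 0, with roots I_D = 0.842 or 1.68 mA.
The root I_D = 1.68 mA gives V_GS = -0.231 V ≤ V_t, so take I_D = 0.842 mA.
Then V_GS = 2.04 V and V_DS = V_DD − I_D(R_D+R_S) = 20 − 0.842×5.4 = 15.5 V.
Saturation requires V_DS ≥ V_GS − V_t = 0.941 V; 15.5 ≥ 0.941 ✓.

I_D ≈ 0.84 mA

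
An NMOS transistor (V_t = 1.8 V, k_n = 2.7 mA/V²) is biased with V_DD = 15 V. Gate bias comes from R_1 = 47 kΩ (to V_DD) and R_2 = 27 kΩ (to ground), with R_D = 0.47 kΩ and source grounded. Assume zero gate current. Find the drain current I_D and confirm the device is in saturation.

V_G = V_DD·R_2/(R_1+R_2) = 15×27/74 = 5.47 V. With the source grounded, V_GS = V_G = 5.47 V.
Assume saturation: I_D = (k_n/2)(V_GS − V_t)² = (2.7/2)×(5.47 − 1.8)² = 1.35×3.67² = 18.2 mA.
V_DS = V_DD − I_D·R_D = 15 − 18.2×0.47 = 6.44 V.
Saturation requires V_DS ≥ V_GS − V_t = 3.67 V; 6.44 ≥ 3.67 ✓.

I_D ≈ 18 mA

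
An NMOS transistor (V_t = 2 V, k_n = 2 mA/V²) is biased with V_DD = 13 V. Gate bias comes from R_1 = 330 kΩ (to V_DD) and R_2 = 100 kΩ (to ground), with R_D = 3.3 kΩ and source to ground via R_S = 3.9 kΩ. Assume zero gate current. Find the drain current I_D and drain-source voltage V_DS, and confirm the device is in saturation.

I_D ≈ 0.16 mA, V_DS ≈ 12 V

V_G = V_DD·R_2/(R_1+R_2) = 13×100/430 = 3.02 V.
Assume saturation: I_D = (k_n/2)(V_GS − V_t)² with V_GS = V_G − I_D·R_S = 3.02 − 3.9·I_D.
Substituting gives 15.2·I_D² − 8.98·I_D + 1.05 = 0, with roots I_D = 0.16 or 0.431 mA.
The root I_D = 0.431 mA gives V_GS = 1.34 V ≤ V_t, so take I_D = 0.16 mA.
Then V_GS = 2.4 V and V_DS = V_DD − I_D(R_D+R_S) = 13 − 0.16×7.2 = 11.8 V.
Saturation requires V_DS ≥ V_GS − V_t = 0.4 V; 11.8 ≥ 0.4 ✓.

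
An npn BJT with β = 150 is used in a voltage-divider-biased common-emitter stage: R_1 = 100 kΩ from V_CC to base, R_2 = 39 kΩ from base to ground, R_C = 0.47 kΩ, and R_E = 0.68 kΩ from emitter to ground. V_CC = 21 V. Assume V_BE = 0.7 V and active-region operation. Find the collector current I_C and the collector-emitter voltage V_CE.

Thevenize the base divider: V_Th = V_CC·R_2/(R_1+R_2) = 21×39/139 = 5.89 V, R_Th = R_1‖R_2 = 28.1 kΩ.
Base-emitter loop: V_Th = I_B·R_Th + V_BE + (β+1)I_B·R_E, so I_B = (5.89 − 0.7) / (28.1 + 151×0.68) = 0.0397 mA.
I_C = β·I_B = 150×0.0397 = 5.96 mA, and I_E = (β+1)I_B = 6 mA.
V_CE = V_CC − I_C·R_C − I_E·R_E = 21 − 5.96×0.47 − 6×0.68 = 14.1 V.
V_CE = 14.1 V > 0.2 V confirms active-region operation.

I_C ≈ 6 mA, V_CE ≈ 14 V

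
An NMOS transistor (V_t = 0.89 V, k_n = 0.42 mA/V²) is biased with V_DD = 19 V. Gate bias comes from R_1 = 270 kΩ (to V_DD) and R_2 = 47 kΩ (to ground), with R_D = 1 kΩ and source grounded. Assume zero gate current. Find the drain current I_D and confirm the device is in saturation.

V_G = V_DD·R_2/(R_1+R_2) = 19×47/317 = 2.82 V. With the source grounded, V_GS = V_G = 2.82 V.
Assume saturation: I_D = (k_n/2)(V_GS − V_t)² = (0.42/2)×(2.82 − 0.89)² = 0.21×1.93² = 0.78 mA.
V_DS = V_DD − I_D·R_D = 19 − 0.78×1 = 18.2 V.
Saturation requires V_DS ≥ V_GS − V_t = 1.93 V; 18.2 ≥ 1.93 ✓.

I_D ≈ 0.78 mA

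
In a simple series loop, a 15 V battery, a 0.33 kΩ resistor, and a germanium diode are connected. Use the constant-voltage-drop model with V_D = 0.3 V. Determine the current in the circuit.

KVL around the loop: 15 = V_D + I·R = 0.3 + I × 0.33 kΩ.
So I = (15 − 0.3) / 0.33 kΩ = 14.7 / 0.33 = 44.5 mA.

I ≈ 45 mA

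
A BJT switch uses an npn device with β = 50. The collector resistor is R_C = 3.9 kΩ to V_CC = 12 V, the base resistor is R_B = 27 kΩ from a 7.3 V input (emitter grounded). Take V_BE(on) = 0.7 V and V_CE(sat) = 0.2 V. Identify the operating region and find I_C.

saturation; I_C ≈ 3 mA

Assume active: I_B = (7.3 − 0.7)/27 = 0.244 mA, giving I_C = β·I_B = 12.2 mA.
But then V_CE = 12 − 12.2×3.9 = -35.7 V < V_CE(sat) = 0.2 V — impossible in the active region.
So the transistor is saturated. With V_CE = 0.2 V, I_C = (V_CC − 0.2)/R_C = 11.8/3.9 = 3.03 mA.
Check: β·I_B = 12.2 mA > I_C = 3.03 mA, confirming saturation.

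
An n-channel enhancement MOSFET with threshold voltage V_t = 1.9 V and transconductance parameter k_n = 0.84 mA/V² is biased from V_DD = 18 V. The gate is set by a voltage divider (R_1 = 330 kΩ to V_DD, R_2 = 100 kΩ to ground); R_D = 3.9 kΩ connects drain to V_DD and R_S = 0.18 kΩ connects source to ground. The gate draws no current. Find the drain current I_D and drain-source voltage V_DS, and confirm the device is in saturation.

I_D ≈ 1.7 mA, V_DS ≈ 11 V

V_G = V_DD·R_2/(R_1+R_2) = 18×100/430 = 4.19 V.
Assume saturation: I_D = (k_n/2)(V_GS − V_t)² with V_GS = V_G − I_D·R_S = 4.19 − 0.18·I_D.
Substituting gives 0.0136·I_D² − 1.35·I_D + 2.19 = 0, with roots I_D = 1.66 or 97.2 mA.
The root I_D = 97.2 mA gives V_GS = -13.3 V ≤ V_t, so take I_D = 1.66 mA.
Then V_GS = 3.89 V and V_DS = V_DD − I_D(R_D+R_S) = 18 − 1.66×4.08 = 11.2 V.
Saturation requires V_DS ≥ V_GS − V_t = 1.99 V; 11.2 ≥ 1.99 ✓.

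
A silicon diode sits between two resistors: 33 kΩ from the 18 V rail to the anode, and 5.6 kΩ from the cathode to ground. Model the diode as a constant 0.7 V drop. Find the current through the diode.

The two resistors are in series with the diode, so KVL gives 18 = I·33 + 0.7 + I·5.6.
I = (18 − 0.7) / (33 + 5.6) kΩ = 17.3 / 38.6 = 0.448 mA.

I ≈ 0.45 mA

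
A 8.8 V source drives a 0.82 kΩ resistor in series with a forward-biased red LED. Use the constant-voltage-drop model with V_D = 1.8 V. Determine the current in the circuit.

I ≈ 8.5 mA

KVL around the loop: 8.8 = V_D + I·R = 1.8 + I × 0.82 kΩ.
So I = (8.8 − 1.8) / 0.82 kΩ = 7 / 0.82 = 8.54 mA.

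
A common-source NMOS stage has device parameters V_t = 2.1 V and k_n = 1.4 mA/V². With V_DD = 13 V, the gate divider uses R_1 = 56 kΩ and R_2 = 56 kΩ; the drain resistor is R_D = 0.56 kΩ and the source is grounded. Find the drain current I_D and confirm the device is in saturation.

V_G = V_DD·R_2/(R_1+R_2) = 13×56/112 = 6.5 V. With the source grounded, V_GS = V_G = 6.5 V.
Assume saturation: I_D = (k_n/2)(V_GS − V_t)² = (1.4/2)×(6.5 − 2.1)² = 0.7×4.4² = 13.6 mA.
V_DS = V_DD − I_D·R_D = 13 − 13.6×0.56 = 5.41 V.
Saturation requires V_DS ≥ V_GS − V_t = 4.4 V; 5.41 ≥ 4.4 ✓.

I_D ≈ 14 mA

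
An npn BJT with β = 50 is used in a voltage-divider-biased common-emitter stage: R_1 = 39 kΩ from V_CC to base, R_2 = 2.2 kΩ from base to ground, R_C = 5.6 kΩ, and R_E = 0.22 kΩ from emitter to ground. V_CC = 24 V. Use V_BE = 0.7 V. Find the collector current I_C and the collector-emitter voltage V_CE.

I_C ≈ 2.2 mA, V_CE ≈ 11 V

Thevenize the base divider: V_Th = V_CC·R_2/(R_1+R_2) = 24×2.2/41.2 = 1.28 V, R_Th = R_1‖R_2 = 2.08 kΩ.
Base-emitter loop: V_Th = I_B·R_Th + V_BE + (β+1)I_B·R_E, so I_B = (1.28 − 0.7) / (2.08 + 51×0.22) = 0.0437 mA.
I_C = β·I_B = 50×0.0437 = 2.19 mA, and I_E = (β+1)I_B = 2.23 mA.
V_CE = V_CC − I_C·R_C − I_E·R_E = 24 − 2.19×5.6 − 2.23×0.22 = 11.3 V.
V_CE = 11.3 V > 0.2 V confirms active-region operation.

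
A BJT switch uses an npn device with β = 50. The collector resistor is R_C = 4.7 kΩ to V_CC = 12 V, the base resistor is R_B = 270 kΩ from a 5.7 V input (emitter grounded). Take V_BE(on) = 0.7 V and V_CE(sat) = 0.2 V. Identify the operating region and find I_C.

Assume active. Base-emitter loop: I_B = (V_BB − V_BE)/R_B = (5.7 − 0.7)/270 = 0.0185 mA.
I_C = β·I_B = 50×0.0185 = 0.926 mA.
V_CE = V_CC − I_C·R_C = 12 − 0.926×4.7 = 7.65 V > V_CE(sat), so the active-region assumption holds.

active; I_C ≈ 0.93 mA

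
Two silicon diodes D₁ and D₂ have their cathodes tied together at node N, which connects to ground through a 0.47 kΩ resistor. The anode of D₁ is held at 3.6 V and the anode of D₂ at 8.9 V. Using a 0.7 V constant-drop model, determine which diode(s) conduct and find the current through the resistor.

Assume both conduct. Then node N would need to be at both 3.6−0.7 = 2.9 V and 8.9−0.7 = 8.2 V, which is impossible.
Assume only D₂ conducts: V_N = 8.9 − 0.7 = 8.2 V, so I_R = 8.2/0.47 = 17.4 mA.
Check D₁: its anode-to-cathode voltage is 3.6 − 8.2 = -4.6 V < 0.7 V, so it is off. The assumption is consistent.

Only D₂ conducts; I_R ≈ 17 mA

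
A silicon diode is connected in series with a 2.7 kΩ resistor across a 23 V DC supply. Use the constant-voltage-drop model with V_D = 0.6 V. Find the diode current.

KVL around the loop: 23 = V_D + I·R = 0.6 + I × 2.7 kΩ.
So I = (23 − 0.6) / 2.7 kΩ = 22.4 / 2.7 = 8.3 mA.

I ≈ 8.3 mA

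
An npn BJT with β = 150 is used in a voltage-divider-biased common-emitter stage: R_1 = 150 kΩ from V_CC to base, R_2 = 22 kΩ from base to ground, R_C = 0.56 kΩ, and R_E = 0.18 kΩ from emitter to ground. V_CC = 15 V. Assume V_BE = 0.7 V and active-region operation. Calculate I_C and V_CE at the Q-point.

Thevenize the base divider: V_Th = V_CC·R_2/(R_1+R_2) = 15×22/172 = 1.92 V, R_Th = R_1‖R_2 = 19.2 kΩ.
Base-emitter loop: V_Th = I_B·R_Th + V_BE + (β+1)I_B·R_E, so I_B = (1.92 − 0.7) / (19.2 + 151×0.18) = 0.0263 mA.
I_C = β·I_B = 150×0.0263 = 3.94 mA, and I_E = (β+1)I_B = 3.97 mA.
V_CE = V_CC − I_C·R_C − I_E·R_E = 15 − 3.94×0.56 − 3.97×0.18 = 12.1 V.
V_CE = 12.1 V > 0.2 V confirms active-region operation.

I_C ≈ 3.9 mA, V_CE ≈ 12 V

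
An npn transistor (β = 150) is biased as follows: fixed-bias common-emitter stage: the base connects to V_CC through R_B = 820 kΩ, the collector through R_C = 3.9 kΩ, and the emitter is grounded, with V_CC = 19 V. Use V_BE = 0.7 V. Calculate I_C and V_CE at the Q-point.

I_C ≈ 3.3 mA, V_CE ≈ 5.9 V

Base loop: V_CC = I_B·R_B + V_BE, so I_B = (19 − 0.7)/820 kΩ = 0.0223 mA.
In the active region I_C = β·I_B = 150 × 0.0223 = 3.35 mA.
Collector loop: V_CE = V_CC − I_C·R_C = 19 − 3.35×3.9 = 5.94 V.
Since V_CE = 5.94 V > V_CE(sat) ≈ 0.2 V, the transistor is in the active region as assumed.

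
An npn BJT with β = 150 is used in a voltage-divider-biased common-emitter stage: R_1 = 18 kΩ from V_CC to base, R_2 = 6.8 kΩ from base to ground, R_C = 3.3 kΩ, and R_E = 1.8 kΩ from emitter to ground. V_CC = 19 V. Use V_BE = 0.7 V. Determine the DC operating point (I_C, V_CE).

Thevenize the base divider: V_Th = V_CC·R_2/(R_1+R_2) = 19×6.8/24.8 = 5.21 V, R_Th = R_1‖R_2 = 4.94 kΩ.
Base-emitter loop: V_Th = I_B·R_Th + V_BE + (β+1)I_B·R_E, so I_B = (5.21 − 0.7) / (4.94 + 151×1.8) = 0.0163 mA.
I_C = β·I_B = 150×0.0163 = 2.44 mA, and I_E = (β+1)I_B = 2.46 mA.
V_CE = V_CC − I_C·R_C − I_E·R_E = 19 − 2.44×3.3 − 2.46×1.8 = 6.5 V.
V_CE = 6.5 V > 0.2 V confirms active-region operation.

I_C ≈ 2.4 mA, V_CE ≈ 6.5 V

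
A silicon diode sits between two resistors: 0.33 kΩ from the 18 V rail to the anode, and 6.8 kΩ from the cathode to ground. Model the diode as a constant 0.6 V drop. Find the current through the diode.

I ≈ 2.4 mA

The two resistors are in series with the diode, so KVL gives 18 = I·0.33 + 0.6 + I·6.8.
I = (18 − 0.6) / (0.33 + 6.8) kΩ = 17.4 / 7.13 = 2.44 mA.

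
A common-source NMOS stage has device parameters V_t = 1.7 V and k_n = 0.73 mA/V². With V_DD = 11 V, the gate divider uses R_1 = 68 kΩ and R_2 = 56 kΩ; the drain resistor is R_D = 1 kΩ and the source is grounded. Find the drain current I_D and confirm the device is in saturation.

I_D ≈ 3.9 mA

V_G = V_DD·R_2/(R_1+R_2) = 11×56/124 = 4.97 V. With the source grounded, V_GS = V_G = 4.97 V.
Assume saturation: I_D = (k_n/2)(V_GS − V_t)² = (0.73/2)×(4.97 − 1.7)² = 0.365×3.27² = 3.9 mA.
V_DS = V_DD − I_D·R_D = 11 − 3.9×1 = 7.1 V.
Saturation requires V_DS ≥ V_GS − V_t = 3.27 V; 7.1 ≥ 3.27 ✓.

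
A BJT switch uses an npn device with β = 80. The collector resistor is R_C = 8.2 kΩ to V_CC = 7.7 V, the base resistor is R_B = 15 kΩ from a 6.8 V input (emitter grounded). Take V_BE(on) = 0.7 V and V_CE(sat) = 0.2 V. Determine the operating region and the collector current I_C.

Assume active: I_B = (6.8 − 0.7)/15 = 0.407 mA, giving I_C = β·I_B = 32.5 mA.
But then V_CE = 7.7 − 32.5×8.2 = -259 V < V_CE(sat) = 0.2 V — impossible in the active region.
So the transistor is saturated. With V_CE = 0.2 V, I_C = (V_CC − 0.2)/R_C = 7.5/8.2 = 0.915 mA.
Check: β·I_B = 32.5 mA > I_C = 0.915 mA, confirming saturation.

saturation; I_C ≈ 0.91 mA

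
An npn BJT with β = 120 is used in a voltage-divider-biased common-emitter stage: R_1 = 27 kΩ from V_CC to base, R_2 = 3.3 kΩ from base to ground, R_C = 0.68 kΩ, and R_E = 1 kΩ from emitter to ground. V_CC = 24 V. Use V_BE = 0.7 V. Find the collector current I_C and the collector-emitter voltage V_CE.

I_C ≈ 1.9 mA, V_CE ≈ 21 V

Thevenize the base divider: V_Th = V_CC·R_2/(R_1+R_2) = 24×3.3/30.3 = 2.61 V, R_Th = R_1‖R_2 = 2.94 kΩ.
Base-emitter loop: V_Th = I_B·R_Th + V_BE + (β+1)I_B·R_E, so I_B = (2.61 − 0.7) / (2.94 + 121×1) = 0.0154 mA.
I_C = β·I_B = 120×0.0154 = 1.85 mA, and I_E = (β+1)I_B = 1.87 mA.
V_CE = V_CC − I_C·R_C − I_E·R_E = 24 − 1.85×0.68 − 1.87×1 = 20.9 V.
V_CE = 20.9 V > 0.2 V confirms active-region operation.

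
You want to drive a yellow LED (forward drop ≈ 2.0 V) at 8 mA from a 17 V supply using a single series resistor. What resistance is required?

R ≈ 1.9 kΩ

The resistor drops V_S − V_D = 17 − 2.0 = 15 V at 8 mA.
R = 15 V / 8 mA = 1.88 kΩ.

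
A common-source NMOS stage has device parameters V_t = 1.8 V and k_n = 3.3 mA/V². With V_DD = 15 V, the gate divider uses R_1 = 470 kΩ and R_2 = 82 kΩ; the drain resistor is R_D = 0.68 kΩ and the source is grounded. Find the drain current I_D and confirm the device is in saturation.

V_G = V_DD·R_2/(R_1+R_2) = 15×82/552 = 2.23 V. With the source grounded, V_GS = V_G = 2.23 V.
Assume saturation: I_D = (k_n/2)(V_GS − V_t)² = (3.3/2)×(2.23 − 1.8)² = 1.65×0.428² = 0.303 mA.
V_DS = V_DD − I_D·R_D = 15 − 0.303×0.68 = 14.8 V.
Saturation requires V_DS ≥ V_GS − V_t = 0.428 V; 14.8 ≥ 0.428 ✓.

I_D ≈ 0.3 mA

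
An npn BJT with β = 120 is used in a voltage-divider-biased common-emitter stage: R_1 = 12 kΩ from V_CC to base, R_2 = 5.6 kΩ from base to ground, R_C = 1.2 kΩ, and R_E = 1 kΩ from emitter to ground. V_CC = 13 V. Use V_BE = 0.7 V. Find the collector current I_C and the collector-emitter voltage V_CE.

I_C ≈ 3.3 mA, V_CE ≈ 5.7 V

Thevenize the base divider: V_Th = V_CC·R_2/(R_1+R_2) = 13×5.6/17.6 = 4.14 V, R_Th = R_1‖R_2 = 3.82 kΩ.
Base-emitter loop: V_Th = I_B·R_Th + V_BE + (β+1)I_B·R_E, so I_B = (4.14 − 0.7) / (3.82 + 121×1) = 0.0275 mA.
I_C = β·I_B = 120×0.0275 = 3.3 mA, and I_E = (β+1)I_B = 3.33 mA.
V_CE = V_CC − I_C·R_C − I_E·R_E = 13 − 3.3×1.2 − 3.33×1 = 5.7 V.
V_CE = 5.7 V > 0.2 V confirms active-region operation.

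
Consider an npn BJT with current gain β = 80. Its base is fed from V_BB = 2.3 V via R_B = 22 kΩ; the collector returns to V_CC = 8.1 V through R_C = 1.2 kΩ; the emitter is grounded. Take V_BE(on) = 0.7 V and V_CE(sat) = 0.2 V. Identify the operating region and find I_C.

active; I_C ≈ 5.8 mA

Assume active. Base-emitter loop: I_B = (V_BB − V_BE)/R_B = (2.3 − 0.7)/22 = 0.0727 mA.
I_C = β·I_B = 80×0.0727 = 5.82 mA.
V_CE = V_CC − I_C·R_C = 8.1 − 5.82×1.2 = 1.12 V > V_CE(sat), so the active-region assumption holds.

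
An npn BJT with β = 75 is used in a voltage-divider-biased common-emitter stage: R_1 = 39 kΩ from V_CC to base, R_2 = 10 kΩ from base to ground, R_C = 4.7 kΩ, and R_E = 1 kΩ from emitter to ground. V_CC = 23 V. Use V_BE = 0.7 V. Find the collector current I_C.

I_C ≈ 3.6 mA

Thevenize the base divider: V_Th = V_CC·R_2/(R_1+R_2) = 23×10/49 = 4.69 V, R_Th = R_1‖R_2 = 7.96 kΩ.
Base-emitter loop: V_Th = I_B·R_Th + V_BE + (β+1)I_B·R_E, so I_B = (4.69 − 0.7) / (7.96 + 76×1) = 0.0476 mA.
I_C = β·I_B = 75×0.0476 = 3.57 mA, and I_E = (β+1)I_B = 3.62 mA.
V_CE = V_CC − I_C·R_C − I_E·R_E = 23 − 3.57×4.7 − 3.62×1 = 2.62 V.
V_CE = 2.62 V > 0.2 V confirms active-region operation.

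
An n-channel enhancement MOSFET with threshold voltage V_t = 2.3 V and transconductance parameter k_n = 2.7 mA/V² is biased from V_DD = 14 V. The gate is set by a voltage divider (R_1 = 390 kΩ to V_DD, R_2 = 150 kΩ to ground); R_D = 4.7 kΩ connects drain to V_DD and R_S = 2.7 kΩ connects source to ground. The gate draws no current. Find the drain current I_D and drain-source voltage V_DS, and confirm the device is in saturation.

V_G = V_DD·R_2/(R_1+R_2) = 14×150/540 = 3.89 V.
Assume saturation: I_D = (k_n/2)(V_GS − V_t)² with V_GS = V_G − I_D·R_S = 3.89 − 2.7·I_D.
Substituting gives 9.84·I_D² − 12.6·I_D + 3.41 = 0, with roots I_D = 0.39 or 0.889 mA.
The root I_D = 0.889 mA gives V_GS = 1.49 V ≤ V_t, so take I_D = 0.39 mA.
Then V_GS = 2.84 V and V_DS = V_DD − I_D(R_D+R_S) = 14 − 0.39×7.4 = 11.1 V.
Saturation requires V_DS ≥ V_GS − V_t = 0.537 V; 11.1 ≥ 0.537 ✓.

I_D ≈ 0.39 mA, V_DS ≈ 11 V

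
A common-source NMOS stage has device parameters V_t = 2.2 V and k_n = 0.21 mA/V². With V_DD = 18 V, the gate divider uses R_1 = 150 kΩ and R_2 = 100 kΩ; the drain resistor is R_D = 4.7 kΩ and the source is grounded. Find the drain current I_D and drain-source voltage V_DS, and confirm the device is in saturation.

V_G = V_DD·R_2/(R_1+R_2) = 18×100/250 = 7.2 V. With the source grounded, V_GS = V_G = 7.2 V.
Assume saturation: I_D = (k_n/2)(V_GS − V_t)² = (0.21/2)×(7.2 − 2.2)² = 0.105×5² = 2.62 mA.
V_DS = V_DD − I_D·R_D = 18 − 2.62×4.7 = 5.66 V.
Saturation requires V_DS ≥ V_GS − V_t = 5 V; 5.66 ≥ 5 ✓.

I_D ≈ 2.6 mA, V_DS ≈ 5.7 V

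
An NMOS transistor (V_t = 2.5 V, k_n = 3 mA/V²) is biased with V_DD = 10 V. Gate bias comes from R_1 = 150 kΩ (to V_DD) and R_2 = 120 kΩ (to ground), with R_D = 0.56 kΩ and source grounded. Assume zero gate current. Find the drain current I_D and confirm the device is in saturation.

V_G = V_DD·R_2/(R_1+R_2) = 10×120/270 = 4.44 V. With the source grounded, V_GS = V_G = 4.44 V.
Assume saturation: I_D = (k_n/2)(V_GS − V_t)² = (3/2)×(4.44 − 2.5)² = 1.5×1.94² = 5.67 mA.
V_DS = V_DD − I_D·R_D = 10 − 5.67×0.56 = 6.82 V.
Saturation requires V_DS ≥ V_GS − V_t = 1.94 V; 6.82 ≥ 1.94 ✓.

I_D ≈ 5.7 mA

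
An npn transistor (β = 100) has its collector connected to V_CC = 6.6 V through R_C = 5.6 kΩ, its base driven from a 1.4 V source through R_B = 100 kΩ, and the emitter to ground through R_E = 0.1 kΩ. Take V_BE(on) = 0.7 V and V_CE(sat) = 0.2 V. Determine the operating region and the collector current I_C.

active; I_C ≈ 0.64 mA

Assume active. Base-emitter loop: I_B = (V_BB − V_BE)/(R_B + (β+1)R_E) = (1.4 − 0.7)/(100 + 101×0.1) = 0.00636 mA.
I_C = β·I_B = 100×0.00636 = 0.636 mA.
V_CE = V_CC − I_C·R_C − I_E·R_E = 6.6 − 0.636×5.6 − 0.642×0.1 = 2.98 V > V_CE(sat), so the active-region assumption holds.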